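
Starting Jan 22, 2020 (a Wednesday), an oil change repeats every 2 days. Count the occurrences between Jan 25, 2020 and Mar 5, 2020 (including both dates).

Occurrences land 2·i days after Jan 22, 2020 for i = 0, 1, 2, …
Jan 25, 2020 is 3 days after the start; 3 ÷ 2 = 1 remainder 1; since the remainder is 1, round up to i = 2. First occurrence in the window: #3 on Jan 26, 2020 (2×2 = 4 days in).
Mar 5, 2020 is 43 days after the start; 43 ÷ 2 = 21 remainder 1. Last occurrence in the window: #22 on Mar 4, 2020.
Occurrences #3 through #22: 20 in total.

20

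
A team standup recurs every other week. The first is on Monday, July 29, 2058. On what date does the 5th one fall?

September 23, 2058

The 5th occurrence is 4 intervals after the first: 4 × 14 = 56 days after July 29, 2058.
July has 31 days — 2 days to the end of July leaves 54.
August has 31 days (23 left).
23 days into September → September 23, 2058.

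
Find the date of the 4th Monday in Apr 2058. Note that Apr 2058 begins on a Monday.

Apr 22, 2058

Apr 2058 begins on a Monday, so the first Monday is Apr 1.
The 4th Monday is 3 weeks later: 1 + 21 = 22.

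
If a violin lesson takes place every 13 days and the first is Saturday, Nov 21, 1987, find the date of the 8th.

The 8th occurrence is 7 intervals after the first: 7 × 13 = 91 days after Nov 21, 1987.
Nov has 30 days — 9 days to the end of Nov leaves 82.
Dec has 31 days (51 left).
Jan has 31 days (20 left).
20 days into Feb → Feb 20, 1988.

Feb 20, 1988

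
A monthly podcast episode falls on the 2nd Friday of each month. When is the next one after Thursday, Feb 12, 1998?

Feb 1998 starts on a Sunday; its first Friday is the 6th, so the 2nd Friday is the 13th — Feb 13, 1998.
Feb 13, 1998 is after Feb 12, 1998, so that is the next one.

Feb 13, 1998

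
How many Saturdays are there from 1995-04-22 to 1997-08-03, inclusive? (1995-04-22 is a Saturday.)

120

1995-04-22 is a Saturday; the first Saturday on or after it is 1995-04-22.
From 1995-04-22 to 1997-08-03: 253 + 366 + 215 = 834 days (rest of 1995, 1996, to 1997-08-03 in 1997).
834 ÷ 7 = 119 full weeks with remainder 1, so 119 more Saturdays after the first → 120.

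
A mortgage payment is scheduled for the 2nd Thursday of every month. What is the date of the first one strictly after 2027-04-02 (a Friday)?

2027-04-08

April 2027 starts on a Thursday; its first Thursday is the 1st, so the 2nd Thursday is the 8th — 2027-04-08.
2027-04-08 is after 2027-04-02, so that is the next one.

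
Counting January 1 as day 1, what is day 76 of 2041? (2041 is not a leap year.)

January has 31 days (76 − 31 = 45 remain).
February has 28 days (45 − 28 = 17 remain).
17 into March → March 17.

2041-03-17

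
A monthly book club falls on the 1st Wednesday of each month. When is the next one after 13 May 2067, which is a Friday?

1 June 2067

May 2067 starts on a Sunday, so its 1st Wednesday is 4 May 2067 (3 days in).
That is not after 13 May 2067, so look at June 2067.
June 2067 starts on a Wednesday, so its 1st Wednesday is 1 June 2067.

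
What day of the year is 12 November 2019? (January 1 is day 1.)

Days in months before November: 31 + 28 + 31 + 30 + 31 + 30 + 31 + 31 + 30 + 31 = 304.
Plus 12 days into November → day 316.

316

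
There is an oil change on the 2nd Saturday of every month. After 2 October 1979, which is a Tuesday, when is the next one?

October 1979 starts on a Monday; its first Saturday is the 6th, so the 2nd Saturday is the 13th — 13 October 1979.
13 October 1979 is after 2 October 1979, so that is the next one.

13 October 1979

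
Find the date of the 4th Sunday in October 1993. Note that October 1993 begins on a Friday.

October 1993 begins on a Friday, so the first Sunday is October 3 (2 days later).
The 4th Sunday is 3 weeks later: 3 + 21 = 24.

1993-10-24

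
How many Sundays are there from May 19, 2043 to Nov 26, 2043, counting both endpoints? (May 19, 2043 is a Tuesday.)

27

May 19, 2043 is a Tuesday; the first Sunday on or after it is May 24, 2043 (5 days later).
From May 24, 2043 to Nov 26, 2043: 7 + 30 + 31 + 31 + 30 + 31 + 26 = 186 days (rest of May, Jun, Jul, Aug, Sep, Oct, Nov).
186 ÷ 7 = 26 full weeks with remainder 4, so 26 more Sundays after the first → 27.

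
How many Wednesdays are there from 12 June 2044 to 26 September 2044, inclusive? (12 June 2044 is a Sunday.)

12 June 2044 is a Sunday; the first Wednesday on or after it is 15 June 2044 (3 days later).
From 15 June 2044 to 26 September 2044: 15 + 31 + 31 + 26 = 103 days (rest of June, July, August, September).
103 ÷ 7 = 14 full weeks with remainder 5, so 14 more Wednesdays after the first → 15.

15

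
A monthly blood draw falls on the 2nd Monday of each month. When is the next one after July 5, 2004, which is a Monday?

July 2004 starts on a Thursday; its first Monday is the 5th, so the 2nd Monday is the 12th — July 12, 2004.
July 12, 2004 is after July 5, 2004, so that is the next one.

July 12, 2004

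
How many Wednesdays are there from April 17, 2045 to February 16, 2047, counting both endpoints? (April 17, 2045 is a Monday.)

96

April 17, 2045 is a Monday; the first Wednesday on or after it is April 19, 2045 (2 days later).
From April 19, 2045 to February 16, 2047: 256 + 365 + 47 = 668 days (rest of 2045, 2046, to February 16, 2047 in 2047).
668 ÷ 7 = 95 full weeks with remainder 3, so 95 more Wednesdays after the first → 96.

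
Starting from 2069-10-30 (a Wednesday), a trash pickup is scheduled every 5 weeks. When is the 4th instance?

The 4th occurrence is 3 intervals after the first: 3 × 35 = 105 days after 2069-10-30.
October has 31 days — 1 day to the end of October leaves 104.
November has 30 days (74 left).
December has 31 days (43 left).
January has 31 days (12 left).
12 days into February → 2070-02-12.

2070-02-12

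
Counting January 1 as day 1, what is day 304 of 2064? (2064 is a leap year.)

Oct 30, 2064

Jan has 31 days (304 − 31 = 273 remain).
Feb has 29 days (273 − 29 = 244 remain).
Mar has 31 days (244 − 31 = 213 remain).
Apr has 30 days (213 − 30 = 183 remain).
May has 31 days (183 − 31 = 152 remain).
Jun has 30 days (152 − 30 = 122 remain).
Jul has 31 days (122 − 31 = 91 remain).
Aug has 31 days (91 − 31 = 60 remain).
Sep has 30 days (60 − 30 = 30 remain).
30 into Oct → Oct 30.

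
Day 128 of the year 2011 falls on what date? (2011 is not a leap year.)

January has 31 days (128 − 31 = 97 remain).
February has 28 days (97 − 28 = 69 remain).
March has 31 days (69 − 31 = 38 remain).
April has 30 days (38 − 30 = 8 remain).
8 into May → May 8.

May 8, 2011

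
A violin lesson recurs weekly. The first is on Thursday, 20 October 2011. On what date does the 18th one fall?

16 February 2012

The 18th occurrence is 17 intervals after the first: 17 × 7 = 119 days after 20 October 2011.
October has 31 days — 11 days to the end of October leaves 108.
November has 30 days (78 left).
December has 31 days (47 left).
January has 31 days (16 left).
16 days into February → 16 February 2012.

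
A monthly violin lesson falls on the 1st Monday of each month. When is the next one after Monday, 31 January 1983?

7 February 1983

January 1983 starts on a Saturday, so its 1st Monday is 3 January 1983 (2 days in).
That is not after 31 January 1983, so look at February 1983.
February 1983 starts on a Tuesday, so its 1st Monday is 7 February 1983 (6 days in).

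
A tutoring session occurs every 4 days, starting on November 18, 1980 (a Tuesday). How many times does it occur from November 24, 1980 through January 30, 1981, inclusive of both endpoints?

Occurrences land 4·i days after November 18, 1980 for i = 0, 1, 2, …
November 24, 1980 is 6 days after the start; 6 ÷ 4 = 1 remainder 2; since the remainder is 2, round up to i = 2. First occurrence in the window: #3 on November 26, 1980 (2×4 = 8 days in).
January 30, 1981 is 73 days after the start; 73 ÷ 4 = 18 remainder 1. Last occurrence in the window: #19 on January 29, 1981.
Occurrences #3 through #19: 17 in total.

17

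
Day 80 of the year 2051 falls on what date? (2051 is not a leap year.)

2051-03-21

January has 31 days (80 − 31 = 49 remain).
February has 28 days (49 − 28 = 21 remain).
21 into March → March 21.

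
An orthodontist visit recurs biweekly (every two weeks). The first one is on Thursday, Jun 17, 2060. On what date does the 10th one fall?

Oct 21, 2060

The 10th occurrence is 9 intervals after the first: 9 × 14 = 126 days after Jun 17, 2060.
Jun has 30 days — 13 days to the end of Jun leaves 113.
Jul has 31 days (82 left).
Aug has 31 days (51 left).
Sep has 30 days (21 left).
21 days into Oct → Oct 21, 2060.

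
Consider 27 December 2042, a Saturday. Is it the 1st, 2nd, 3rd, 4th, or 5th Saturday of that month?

Day 27 falls in week ⌈27/7⌉ of the month.
Days 1–7 hold the 1st Saturday, 8–14 the 2nd, 15–21 the 3rd, 22–28 the 4th, 29–31 the 5th.
27 is in the range for the 4th.

4th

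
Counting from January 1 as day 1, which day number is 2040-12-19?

Days in months before December: 31 + 29 + 31 + 30 + 31 + 30 + 31 + 31 + 30 + 31 + 30 = 335.
Plus 19 days into December → day 354.

354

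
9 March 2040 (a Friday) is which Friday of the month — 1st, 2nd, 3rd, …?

2nd

Day 9 falls in week ⌈9/7⌉ of the month.
Days 1–7 hold the 1st Friday, 8–14 the 2nd, 15–21 the 3rd, 22–28 the 4th, 29–31 the 5th.
9 is in the range for the 2nd.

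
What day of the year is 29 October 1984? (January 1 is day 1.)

303

Days in months before October: 31 + 29 + 31 + 30 + 31 + 30 + 31 + 31 + 30 = 274.
Plus 29 days into October → day 303.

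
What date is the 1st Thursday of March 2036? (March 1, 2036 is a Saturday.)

March 2036 begins on a Saturday, so the first Thursday is March 6 (5 days later).

6 March 2036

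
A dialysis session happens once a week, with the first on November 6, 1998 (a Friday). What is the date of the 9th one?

January 1, 1999

The 9th occurrence is 8 intervals after the first: 8 × 7 = 56 days after November 6, 1998.
November has 30 days — 24 days to the end of November leaves 32.
December has 31 days (1 left).
1 day into January → January 1, 1999.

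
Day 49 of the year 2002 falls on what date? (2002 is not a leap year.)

February 18, 2002

January has 31 days (49 − 31 = 18 remain).
18 into February → February 18.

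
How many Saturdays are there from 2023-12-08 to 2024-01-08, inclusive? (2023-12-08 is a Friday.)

5

2023-12-08 is a Friday; the first Saturday on or after it is 2023-12-09 (1 day later).
From 2023-12-09 to 2024-01-08: 22 + 8 = 30 days (rest of December, January).
30 ÷ 7 = 4 full weeks with remainder 2, so 4 more Saturdays after the first → 5.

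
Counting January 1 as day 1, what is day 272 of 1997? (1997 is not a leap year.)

January has 31 days (272 − 31 = 241 remain).
February has 28 days (241 − 28 = 213 remain).
March has 31 days (213 − 31 = 182 remain).
April has 30 days (182 − 30 = 152 remain).
May has 31 days (152 − 31 = 121 remain).
June has 30 days (121 − 30 = 91 remain).
July has 31 days (91 − 31 = 60 remain).
August has 31 days (60 − 31 = 29 remain).
29 into September → September 29.

1997-09-29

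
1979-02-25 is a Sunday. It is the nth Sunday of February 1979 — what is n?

4th

Day 25 falls in week ⌈25/7⌉ of the month.
Days 1–7 hold the 1st Sunday, 8–14 the 2nd, 15–21 the 3rd, 22–28 the 4th, 29–31 the 5th.
25 is in the range for the 4th.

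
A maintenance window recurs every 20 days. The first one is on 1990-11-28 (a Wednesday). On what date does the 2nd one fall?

1990-12-18

The 2nd occurrence is 1 interval after the first: 1 × 20 = 20 days after 1990-11-28.
November has 30 days — 2 days to the end of November leaves 18.
18 days into December → 1990-12-18.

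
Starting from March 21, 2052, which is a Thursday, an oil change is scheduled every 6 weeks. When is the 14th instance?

The 14th occurrence is 13 intervals after the first: 13 × 42 = 546 days after March 21, 2052.
March has 31 days — 10 days to the end of March leaves 536.
From end of March to end of 2052 is 275 days (261 left).
January has 31 days (230 left).
February has 28 days (202 left).
March has 31 days (171 left).
April has 30 days (141 left).
May has 31 days (110 left).
June has 30 days (80 left).
July has 31 days (49 left).
August has 31 days (18 left).
18 days into September → September 18, 2053.

September 18, 2053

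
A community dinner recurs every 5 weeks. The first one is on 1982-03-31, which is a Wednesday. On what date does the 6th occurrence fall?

The 6th occurrence is 5 intervals after the first: 5 × 35 = 175 days after 1982-03-31.
March has 31 days — 0 days to the end of March leaves 175.
April has 30 days (145 left).
May has 31 days (114 left).
June has 30 days (84 left).
July has 31 days (53 left).
August has 31 days (22 left).
22 days into September → 1982-09-22.

1982-09-22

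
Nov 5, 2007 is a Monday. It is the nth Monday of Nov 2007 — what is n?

Day 5 falls in week ⌈5/7⌉ of the month.
Days 1–7 hold the 1st Monday, 8–14 the 2nd, 15–21 the 3rd, 22–28 the 4th, 29–31 the 5th.
5 is in the range for the 1st.

1st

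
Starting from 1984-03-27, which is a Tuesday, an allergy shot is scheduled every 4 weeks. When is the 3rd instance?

The 3rd occurrence is 2 intervals after the first: 2 × 28 = 56 days after 1984-03-27.
March has 31 days — 4 days to the end of March leaves 52.
April has 30 days (22 left).
22 days into May → 1984-05-22.

1984-05-22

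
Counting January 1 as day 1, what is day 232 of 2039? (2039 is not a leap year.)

January has 31 days (232 − 31 = 201 remain).
February has 28 days (201 − 28 = 173 remain).
March has 31 days (173 − 31 = 142 remain).
April has 30 days (142 − 30 = 112 remain).
May has 31 days (112 − 31 = 81 remain).
June has 30 days (81 − 30 = 51 remain).
July has 31 days (51 − 31 = 20 remain).
20 into August → August 20.

August 20, 2039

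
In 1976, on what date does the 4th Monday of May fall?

24 May 1976

May 1976 begins on a Saturday, so the first Monday is May 3 (2 days later).
The 4th Monday is 3 weeks later: 3 + 21 = 24.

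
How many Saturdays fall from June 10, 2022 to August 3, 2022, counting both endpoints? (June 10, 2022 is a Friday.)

8

June 10, 2022 is a Friday; the first Saturday on or after it is June 11, 2022 (1 day later).
From June 11, 2022 to August 3, 2022: 19 + 31 + 3 = 53 days (rest of June, July, August).
53 ÷ 7 = 7 full weeks with remainder 4, so 7 more Saturdays after the first → 8.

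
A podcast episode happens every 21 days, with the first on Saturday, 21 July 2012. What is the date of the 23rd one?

26 October 2013

The 23rd occurrence is 22 intervals after the first: 22 × 21 = 462 days after 21 July 2012.
July has 31 days — 10 days to the end of July leaves 452.
From end of July to end of 2012 is 153 days (299 left).
January has 31 days (268 left).
February has 28 days (240 left).
March has 31 days (209 left).
April has 30 days (179 left).
May has 31 days (148 left).
June has 30 days (118 left).
July has 31 days (87 left).
August has 31 days (56 left).
September has 30 days (26 left).
26 days into October → 26 October 2013.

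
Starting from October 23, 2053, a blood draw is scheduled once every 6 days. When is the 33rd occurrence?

May 3, 2054

The 33rd occurrence is 32 intervals after the first: 32 × 6 = 192 days after October 23, 2053.
October has 31 days — 8 days to the end of October leaves 184.
November has 30 days (154 left).
December has 31 days (123 left).
January has 31 days (92 left).
February has 28 days (64 left).
March has 31 days (33 left).
April has 30 days (3 left).
3 days into May → May 3, 2054.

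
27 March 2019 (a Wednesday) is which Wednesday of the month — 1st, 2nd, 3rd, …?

4th

Day 27 falls in week ⌈27/7⌉ of the month.
Days 1–7 hold the 1st Wednesday, 8–14 the 2nd, 15–21 the 3rd, 22–28 the 4th, 29–31 the 5th.
27 is in the range for the 4th.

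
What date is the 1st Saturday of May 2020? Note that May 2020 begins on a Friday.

2020-05-02

May 2020 begins on a Friday, so the first Saturday is May 2 (1 day later).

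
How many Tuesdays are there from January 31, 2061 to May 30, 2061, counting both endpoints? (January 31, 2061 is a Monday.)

17

January 31, 2061 is a Monday; the first Tuesday on or after it is February 1, 2061 (1 day later).
From February 1, 2061 to May 30, 2061: 27 + 31 + 30 + 30 = 118 days (rest of February, March, April, May).
118 ÷ 7 = 16 full weeks with remainder 6, so 16 more Tuesdays after the first → 17.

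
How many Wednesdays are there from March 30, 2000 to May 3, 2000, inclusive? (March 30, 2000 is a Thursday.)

March 30, 2000 is a Thursday; the first Wednesday on or after it is April 5, 2000 (6 days later).
From April 5, 2000 to May 3, 2000: 25 + 3 = 28 days (rest of April, May).
28 ÷ 7 = 4 full weeks with remainder 0, so 4 more Wednesdays after the first → 5.

5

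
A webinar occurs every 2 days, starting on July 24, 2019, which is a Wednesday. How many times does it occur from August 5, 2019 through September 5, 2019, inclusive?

Occurrences land 2·i days after July 24, 2019 for i = 0, 1, 2, …
August 5, 2019 is 12 days after the start; 12 ÷ 2 = 6 remainder 0. First occurrence in the window: #7 on August 5, 2019 (6×2 = 12 days in).
September 5, 2019 is 43 days after the start; 43 ÷ 2 = 21 remainder 1. Last occurrence in the window: #22 on September 4, 2019.
Occurrences #7 through #22: 16 in total.

16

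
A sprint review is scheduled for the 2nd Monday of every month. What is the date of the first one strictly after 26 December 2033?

December 2033 starts on a Thursday; its first Monday is the 5th, so the 2nd Monday is the 12th — 12 December 2033.
That is not after 26 December 2033, so look at January 2034.
January 2034 starts on a Sunday; its first Monday is the 2nd, so the 2nd Monday is the 9th — 9 January 2034.

9 January 2034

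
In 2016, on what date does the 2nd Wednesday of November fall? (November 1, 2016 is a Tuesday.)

November 2016 begins on a Tuesday, so the first Wednesday is November 2 (1 day later).
The 2nd Wednesday is 1 weeks later: 2 + 7 = 9.

November 9, 2016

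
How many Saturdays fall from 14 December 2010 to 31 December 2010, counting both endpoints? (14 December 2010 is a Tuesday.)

14 December 2010 is a Tuesday; the first Saturday on or after it is 18 December 2010 (4 days later).
From 18 December 2010 to 31 December 2010 is 31 − 18 = 13 days.
13 ÷ 7 = 1 full weeks with remainder 6, so 1 more Saturdays after the first → 2.

2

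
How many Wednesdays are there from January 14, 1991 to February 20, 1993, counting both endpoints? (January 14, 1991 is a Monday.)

110

January 14, 1991 is a Monday; the first Wednesday on or after it is January 16, 1991 (2 days later).
From January 16, 1991 to February 20, 1993: 349 + 366 + 51 = 766 days (rest of 1991, 1992, to February 20, 1993 in 1993).
766 ÷ 7 = 109 full weeks with remainder 3, so 109 more Wednesdays after the first → 110.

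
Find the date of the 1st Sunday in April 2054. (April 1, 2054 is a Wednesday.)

April 2054 begins on a Wednesday, so the first Sunday is April 5 (4 days later).

5 April 2054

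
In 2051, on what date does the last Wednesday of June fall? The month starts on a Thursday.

June 2051 begins on a Thursday, so the first Wednesday is June 7 (6 days later).
June 2051 has 30 days. Adding weeks: 7, 14, 21, 28 — the last one ≤ 30 is the 28th.

28 June 2051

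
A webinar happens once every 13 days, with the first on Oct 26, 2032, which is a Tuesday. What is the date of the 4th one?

Dec 4, 2032

The 4th occurrence is 3 intervals after the first: 3 × 13 = 39 days after Oct 26, 2032.
Oct has 31 days — 5 days to the end of Oct leaves 34.
Nov has 30 days (4 left).
4 days into Dec → Dec 4, 2032.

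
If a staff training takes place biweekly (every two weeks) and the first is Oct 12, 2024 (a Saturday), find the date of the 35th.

The 35th occurrence is 34 intervals after the first: 34 × 14 = 476 days after Oct 12, 2024.
Oct has 31 days — 19 days to the end of Oct leaves 457.
From end of Oct to end of 2024 is 61 days (396 left).
2025 has 365 days (31 left).
31 days into Jan → Jan 31, 2026.

Jan 31, 2026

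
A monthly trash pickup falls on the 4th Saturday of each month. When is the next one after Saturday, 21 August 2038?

28 August 2038

August 2038 starts on a Sunday; its first Saturday is the 7th, so the 4th Saturday is the 28th — 28 August 2038.
28 August 2038 is after 21 August 2038, so that is the next one.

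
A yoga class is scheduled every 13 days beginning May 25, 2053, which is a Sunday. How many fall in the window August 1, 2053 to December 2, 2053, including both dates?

9

Occurrences land 13·i days after May 25, 2053 for i = 0, 1, 2, …
August 1, 2053 is 68 days after the start; 68 ÷ 13 = 5 remainder 3; since the remainder is 3, round up to i = 6. First occurrence in the window: #7 on August 11, 2053 (6×13 = 78 days in).
December 2, 2053 is 191 days after the start; 191 ÷ 13 = 14 remainder 9. Last occurrence in the window: #15 on November 23, 2053.
Occurrences #7 through #15: 9 in total.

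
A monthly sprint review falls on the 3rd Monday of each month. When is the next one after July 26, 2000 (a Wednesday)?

August 21, 2000

July 2000 starts on a Saturday; its first Monday is the 3rd, so the 3rd Monday is the 17th — July 17, 2000.
That is not after July 26, 2000, so look at August 2000.
August 2000 starts on a Tuesday; its first Monday is the 7th, so the 3rd Monday is the 21st — August 21, 2000.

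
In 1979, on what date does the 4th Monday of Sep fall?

Sep 24, 1979

The first Monday of Sep 1979 is Sep 3.
The 4th Monday is 3 weeks later: 3 + 21 = 24.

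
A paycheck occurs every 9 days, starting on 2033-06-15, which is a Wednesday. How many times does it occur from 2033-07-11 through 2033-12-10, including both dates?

17

Occurrences land 9·i days after 2033-06-15 for i = 0, 1, 2, …
2033-07-11 is 26 days after the start; 26 ÷ 9 = 2 remainder 8; since the remainder is 8, round up to i = 3. First occurrence in the window: #4 on 2033-07-12 (3×9 = 27 days in).
2033-12-10 is 178 days after the start; 178 ÷ 9 = 19 remainder 7. Last occurrence in the window: #20 on 2033-12-03.
Occurrences #4 through #20: 17 in total.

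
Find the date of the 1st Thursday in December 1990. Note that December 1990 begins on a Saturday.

December 1990 begins on a Saturday, so the first Thursday is December 6 (5 days later).

6 December 1990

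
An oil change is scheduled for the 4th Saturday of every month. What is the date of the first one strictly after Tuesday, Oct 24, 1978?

Oct 28, 1978

Oct 1978 starts on a Sunday; its first Saturday is the 7th, so the 4th Saturday is the 28th — Oct 28, 1978.
Oct 28, 1978 is after Oct 24, 1978, so that is the next one.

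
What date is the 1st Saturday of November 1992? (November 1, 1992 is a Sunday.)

November 1992 begins on a Sunday, so the first Saturday is November 7 (6 days later).

7 November 1992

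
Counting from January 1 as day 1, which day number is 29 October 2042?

Days in months before October: 31 + 28 + 31 + 30 + 31 + 30 + 31 + 31 + 30 = 273.
Plus 29 days into October → day 302.

302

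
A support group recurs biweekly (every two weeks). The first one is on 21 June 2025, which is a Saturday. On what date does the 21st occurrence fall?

The 21st occurrence is 20 intervals after the first: 20 × 14 = 280 days after 21 June 2025.
June has 30 days — 9 days to the end of June leaves 271.
July has 31 days (240 left).
August has 31 days (209 left).
September has 30 days (179 left).
October has 31 days (148 left).
November has 30 days (118 left).
December has 31 days (87 left).
January has 31 days (56 left).
February has 28 days (28 left).
28 days into March → 28 March 2026.

28 March 2026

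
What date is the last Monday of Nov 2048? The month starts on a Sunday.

Nov 2048 begins on a Sunday, so the first Monday is Nov 2 (1 day later).
Nov 2048 has 30 days. Adding weeks: 2, 9, 16, 23, 30 — the last one ≤ 30 is the 30th.

Nov 30, 2048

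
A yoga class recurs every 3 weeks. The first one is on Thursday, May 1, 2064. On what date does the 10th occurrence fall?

November 6, 2064

The 10th occurrence is 9 intervals after the first: 9 × 21 = 189 days after May 1, 2064.
May has 31 days — 30 days to the end of May leaves 159.
June has 30 days (129 left).
July has 31 days (98 left).
August has 31 days (67 left).
September has 30 days (37 left).
October has 31 days (6 left).
6 days into November → November 6, 2064.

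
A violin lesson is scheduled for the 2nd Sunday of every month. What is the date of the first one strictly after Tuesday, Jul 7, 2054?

Jul 12, 2054

Jul 2054 starts on a Wednesday; its first Sunday is the 5th, so the 2nd Sunday is the 12th — Jul 12, 2054.
Jul 12, 2054 is after Jul 7, 2054, so that is the next one.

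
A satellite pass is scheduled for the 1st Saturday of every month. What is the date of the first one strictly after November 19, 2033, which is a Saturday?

November 2033 starts on a Tuesday, so its 1st Saturday is November 5, 2033 (4 days in).
That is not after November 19, 2033, so look at December 2033.
December 2033 starts on a Thursday, so its 1st Saturday is December 3, 2033 (2 days in).

December 3, 2033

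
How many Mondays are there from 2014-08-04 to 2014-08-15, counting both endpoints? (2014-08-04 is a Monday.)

2014-08-04 is a Monday; the first Monday on or after it is 2014-08-04.
From 2014-08-04 to 2014-08-15 is 15 − 4 = 11 days.
11 ÷ 7 = 1 full weeks with remainder 4, so 1 more Mondays after the first → 2.

2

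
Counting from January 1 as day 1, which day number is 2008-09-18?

Days in months before September: 31 + 29 + 31 + 30 + 31 + 30 + 31 + 31 = 244.
Plus 18 days into September → day 262.

262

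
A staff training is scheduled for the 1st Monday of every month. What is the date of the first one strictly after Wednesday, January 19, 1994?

January 1994 starts on a Saturday, so its 1st Monday is January 3, 1994 (2 days in).
That is not after January 19, 1994, so look at February 1994.
February 1994 starts on a Tuesday, so its 1st Monday is February 7, 1994 (6 days in).

February 7, 1994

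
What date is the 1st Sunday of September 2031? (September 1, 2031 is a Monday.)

September 2031 begins on a Monday, so the first Sunday is September 7 (6 days later).

2031-09-07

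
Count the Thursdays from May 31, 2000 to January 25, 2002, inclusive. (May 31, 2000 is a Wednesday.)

87

May 31, 2000 is a Wednesday; the first Thursday on or after it is June 1, 2000 (1 day later).
From June 1, 2000 to January 25, 2002: 213 + 365 + 25 = 603 days (rest of 2000, 2001, to January 25, 2002 in 2002).
603 ÷ 7 = 86 full weeks with remainder 1, so 86 more Thursdays after the first → 87.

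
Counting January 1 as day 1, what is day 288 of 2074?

15 October 2074

January has 31 days (288 − 31 = 257 remain).
February has 28 days (257 − 28 = 229 remain).
March has 31 days (229 − 31 = 198 remain).
April has 30 days (198 − 30 = 168 remain).
May has 31 days (168 − 31 = 137 remain).
June has 30 days (137 − 30 = 107 remain).
July has 31 days (107 − 31 = 76 remain).
August has 31 days (76 − 31 = 45 remain).
September has 30 days (45 − 30 = 15 remain).
15 into October → October 15.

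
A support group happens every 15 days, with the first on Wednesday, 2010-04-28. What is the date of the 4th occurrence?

2010-06-12

The 4th occurrence is 3 intervals after the first: 3 × 15 = 45 days after 2010-04-28.
April has 30 days — 2 days to the end of April leaves 43.
May has 31 days (12 left).
12 days into June → 2010-06-12.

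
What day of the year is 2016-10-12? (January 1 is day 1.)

Days in months before October: 31 + 29 + 31 + 30 + 31 + 30 + 31 + 31 + 30 = 274.
Plus 12 days into October → day 286.

286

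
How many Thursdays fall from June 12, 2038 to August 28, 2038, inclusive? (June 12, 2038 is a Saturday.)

11

June 12, 2038 is a Saturday; the first Thursday on or after it is June 17, 2038 (5 days later).
From June 17, 2038 to August 28, 2038: 13 + 31 + 28 = 72 days (rest of June, July, August).
72 ÷ 7 = 10 full weeks with remainder 2, so 10 more Thursdays after the first → 11.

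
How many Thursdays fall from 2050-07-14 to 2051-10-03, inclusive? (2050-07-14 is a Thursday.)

64

2050-07-14 is a Thursday; the first Thursday on or after it is 2050-07-14.
From 2050-07-14 to 2051-10-03: 170 + 276 = 446 days (rest of 2050, to 2051-10-03 in 2051).
446 ÷ 7 = 63 full weeks with remainder 5, so 63 more Thursdays after the first → 64.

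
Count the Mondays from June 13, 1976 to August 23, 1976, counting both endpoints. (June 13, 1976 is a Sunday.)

June 13, 1976 is a Sunday; the first Monday on or after it is June 14, 1976 (1 day later).
From June 14, 1976 to August 23, 1976: 16 + 31 + 23 = 70 days (rest of June, July, August).
70 ÷ 7 = 10 full weeks with remainder 0, so 10 more Mondays after the first → 11.

11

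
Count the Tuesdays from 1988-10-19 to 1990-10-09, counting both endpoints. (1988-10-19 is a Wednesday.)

1988-10-19 is a Wednesday; the first Tuesday on or after it is 1988-10-25 (6 days later).
From 1988-10-25 to 1990-10-09: 67 + 365 + 282 = 714 days (rest of 1988, 1989, to 1990-10-09 in 1990).
714 ÷ 7 = 102 full weeks with remainder 0, so 102 more Tuesdays after the first → 103.

103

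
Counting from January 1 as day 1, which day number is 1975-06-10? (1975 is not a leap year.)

Days in months before June: 31 + 28 + 31 + 30 + 31 = 151.
Plus 10 days into June → day 161.

161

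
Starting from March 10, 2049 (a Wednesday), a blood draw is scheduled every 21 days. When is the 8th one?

August 4, 2049

The 8th occurrence is 7 intervals after the first: 7 × 21 = 147 days after March 10, 2049.
March has 31 days — 21 days to the end of March leaves 126.
April has 30 days (96 left).
May has 31 days (65 left).
June has 30 days (35 left).
July has 31 days (4 left).
4 days into August → August 4, 2049.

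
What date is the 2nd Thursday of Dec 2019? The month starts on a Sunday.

Dec 2019 begins on a Sunday, so the first Thursday is Dec 5 (4 days later).
The 2nd Thursday is 1 weeks later: 5 + 7 = 12.

Dec 12, 2019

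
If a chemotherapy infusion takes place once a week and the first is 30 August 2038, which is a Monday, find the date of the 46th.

The 46th occurrence is 45 intervals after the first: 45 × 7 = 315 days after 30 August 2038.
August has 31 days — 1 day to the end of August leaves 314.
September has 30 days (284 left).
October has 31 days (253 left).
November has 30 days (223 left).
December has 31 days (192 left).
January has 31 days (161 left).
February has 28 days (133 left).
March has 31 days (102 left).
April has 30 days (72 left).
May has 31 days (41 left).
June has 30 days (11 left).
11 days into July → 11 July 2039.

11 July 2039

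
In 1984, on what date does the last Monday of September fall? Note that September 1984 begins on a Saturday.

September 1984 begins on a Saturday, so the first Monday is September 3 (2 days later).
September 1984 has 30 days. Adding weeks: 3, 10, 17, 24 — the last one ≤ 30 is the 24th.

September 24, 1984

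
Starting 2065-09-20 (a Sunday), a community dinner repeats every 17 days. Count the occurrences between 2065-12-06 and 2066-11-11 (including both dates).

Occurrences land 17·i days after 2065-09-20 for i = 0, 1, 2, …
2065-12-06 is 77 days after the start; 77 ÷ 17 = 4 remainder 9; since the remainder is 9, round up to i = 5. First occurrence in the window: #6 on 2065-12-14 (5×17 = 85 days in).
2066-11-11 is 417 days after the start; 417 ÷ 17 = 24 remainder 9. Last occurrence in the window: #25 on 2066-11-02.
Occurrences #6 through #25: 20 in total.

20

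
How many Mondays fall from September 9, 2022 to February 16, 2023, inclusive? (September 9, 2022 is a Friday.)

23

September 9, 2022 is a Friday; the first Monday on or after it is September 12, 2022 (3 days later).
From September 12, 2022 to February 16, 2023: 18 + 31 + 30 + 31 + 31 + 16 = 157 days (rest of September, October, November, December, January, February).
157 ÷ 7 = 22 full weeks with remainder 3, so 22 more Mondays after the first → 23.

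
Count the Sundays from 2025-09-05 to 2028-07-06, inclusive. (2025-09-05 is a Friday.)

2025-09-05 is a Friday; the first Sunday on or after it is 2025-09-07 (2 days later).
From 2025-09-07 to 2028-07-06: 115 + 365 + 365 + 188 = 1033 days (rest of 2025, 2026, 2027, to 2028-07-06 in 2028).
1033 ÷ 7 = 147 full weeks with remainder 4, so 147 more Sundays after the first → 148.

148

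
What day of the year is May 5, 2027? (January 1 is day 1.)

125

Days in months before May: 31 + 28 + 31 + 30 = 120.
Plus 5 days into May → day 125.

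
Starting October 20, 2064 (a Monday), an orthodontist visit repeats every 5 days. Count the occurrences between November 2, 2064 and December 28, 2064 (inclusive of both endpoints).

Occurrences land 5·i days after October 20, 2064 for i = 0, 1, 2, …
November 2, 2064 is 13 days after the start; 13 ÷ 5 = 2 remainder 3; since the remainder is 3, round up to i = 3. First occurrence in the window: #4 on November 4, 2064 (3×5 = 15 days in).
December 28, 2064 is 69 days after the start; 69 ÷ 5 = 13 remainder 4. Last occurrence in the window: #14 on December 24, 2064.
Occurrences #4 through #14: 11 in total.

11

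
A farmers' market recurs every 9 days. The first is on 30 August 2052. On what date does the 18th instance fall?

30 January 2053

The 18th occurrence is 17 intervals after the first: 17 × 9 = 153 days after 30 August 2052.
August has 31 days — 1 day to the end of August leaves 152.
September has 30 days (122 left).
October has 31 days (91 left).
November has 30 days (61 left).
December has 31 days (30 left).
30 days into January → 30 January 2053.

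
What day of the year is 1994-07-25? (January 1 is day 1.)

206

Days in months before July: 31 + 28 + 31 + 30 + 31 + 30 = 181.
Plus 25 days into July → day 206.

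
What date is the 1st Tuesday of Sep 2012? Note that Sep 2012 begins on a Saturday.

Sep 4, 2012

Sep 2012 begins on a Saturday, so the first Tuesday is Sep 4 (3 days later).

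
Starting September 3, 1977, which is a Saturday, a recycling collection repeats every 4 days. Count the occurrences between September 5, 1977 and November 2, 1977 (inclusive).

15

Occurrences land 4·i days after September 3, 1977 for i = 0, 1, 2, …
September 5, 1977 is 2 days after the start; 2 ÷ 4 = 0 remainder 2; since the remainder is 2, round up to i = 1. First occurrence in the window: #2 on September 7, 1977 (1×4 = 4 days in).
November 2, 1977 is 60 days after the start; 60 ÷ 4 = 15 remainder 0. Last occurrence in the window: #16 on November 2, 1977.
Occurrences #2 through #16: 15 in total.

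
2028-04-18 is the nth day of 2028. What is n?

Days in months before April: 31 + 29 + 31 = 91.
Plus 18 days into April → day 109.

109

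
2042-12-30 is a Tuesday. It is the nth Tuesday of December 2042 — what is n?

5th

Day 30 falls in week ⌈30/7⌉ of the month.
Days 1–7 hold the 1st Tuesday, 8–14 the 2nd, 15–21 the 3rd, 22–28 the 4th, 29–31 the 5th.
30 is in the range for the 5th.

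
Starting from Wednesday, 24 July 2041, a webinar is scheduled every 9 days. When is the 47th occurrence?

The 47th occurrence is 46 intervals after the first: 46 × 9 = 414 days after 24 July 2041.
July has 31 days — 7 days to the end of July leaves 407.
From end of July to end of 2041 is 153 days (254 left).
January has 31 days (223 left).
February has 28 days (195 left).
March has 31 days (164 left).
April has 30 days (134 left).
May has 31 days (103 left).
June has 30 days (73 left).
July has 31 days (42 left).
August has 31 days (11 left).
11 days into September → 11 September 2042.

11 September 2042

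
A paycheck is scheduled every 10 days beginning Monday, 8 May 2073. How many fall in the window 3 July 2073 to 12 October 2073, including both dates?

10

Occurrences land 10·i days after 8 May 2073 for i = 0, 1, 2, …
3 July 2073 is 56 days after the start; 56 ÷ 10 = 5 remainder 6; since the remainder is 6, round up to i = 6. First occurrence in the window: #7 on 7 July 2073 (6×10 = 60 days in).
12 October 2073 is 157 days after the start; 157 ÷ 10 = 15 remainder 7. Last occurrence in the window: #16 on 5 October 2073.
Occurrences #7 through #16: 10 in total.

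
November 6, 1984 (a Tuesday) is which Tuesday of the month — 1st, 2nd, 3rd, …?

Day 6 falls in week ⌈6/7⌉ of the month.
Days 1–7 hold the 1st Tuesday, 8–14 the 2nd, 15–21 the 3rd, 22–28 the 4th, 29–31 the 5th.
6 is in the range for the 1st.

1st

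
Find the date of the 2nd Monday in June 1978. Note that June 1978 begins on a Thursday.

June 1978 begins on a Thursday, so the first Monday is June 5 (4 days later).
The 2nd Monday is 1 weeks later: 5 + 7 = 12.

June 12, 1978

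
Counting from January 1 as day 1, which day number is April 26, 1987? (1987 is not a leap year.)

116

Days in months before April: 31 + 28 + 31 = 90.
Plus 26 days into April → day 116.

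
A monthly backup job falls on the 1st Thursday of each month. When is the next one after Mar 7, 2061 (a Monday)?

Mar 2061 starts on a Tuesday, so its 1st Thursday is Mar 3, 2061 (2 days in).
That is not after Mar 7, 2061, so look at Apr 2061.
Apr 2061 starts on a Friday, so its 1st Thursday is Apr 7, 2061 (6 days in).

Apr 7, 2061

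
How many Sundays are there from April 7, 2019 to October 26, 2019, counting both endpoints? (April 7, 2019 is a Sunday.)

April 7, 2019 is a Sunday; the first Sunday on or after it is April 7, 2019.
From April 7, 2019 to October 26, 2019: 23 + 31 + 30 + 31 + 31 + 30 + 26 = 202 days (rest of April, May, June, July, August, September, October).
202 ÷ 7 = 28 full weeks with remainder 6, so 28 more Sundays after the first → 29.

29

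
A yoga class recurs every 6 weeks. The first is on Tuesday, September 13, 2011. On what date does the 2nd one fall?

October 25, 2011

The 2nd occurrence is 1 interval after the first: 1 × 42 = 42 days after September 13, 2011.
September has 30 days — 17 days to the end of September leaves 25.
25 days into October → October 25, 2011.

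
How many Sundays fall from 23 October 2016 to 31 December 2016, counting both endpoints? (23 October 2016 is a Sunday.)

10

23 October 2016 is a Sunday; the first Sunday on or after it is 23 October 2016.
From 23 October 2016 to 31 December 2016: 8 + 30 + 31 = 69 days (rest of October, November, December).
69 ÷ 7 = 9 full weeks with remainder 6, so 9 more Sundays after the first → 10.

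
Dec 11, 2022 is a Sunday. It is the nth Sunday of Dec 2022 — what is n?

Day 11 falls in week ⌈11/7⌉ of the month.
Days 1–7 hold the 1st Sunday, 8–14 the 2nd, 15–21 the 3rd, 22–28 the 4th, 29–31 the 5th.
11 is in the range for the 2nd.

2nd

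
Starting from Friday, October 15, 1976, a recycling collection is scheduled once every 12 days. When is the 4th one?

November 20, 1976

The 4th occurrence is 3 intervals after the first: 3 × 12 = 36 days after October 15, 1976.
October has 31 days — 16 days to the end of October leaves 20.
20 days into November → November 20, 1976.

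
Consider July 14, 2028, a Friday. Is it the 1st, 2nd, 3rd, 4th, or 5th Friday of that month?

Day 14 falls in week ⌈14/7⌉ of the month.
Days 1–7 hold the 1st Friday, 8–14 the 2nd, 15–21 the 3rd, 22–28 the 4th, 29–31 the 5th.
14 is in the range for the 2nd.

2nd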